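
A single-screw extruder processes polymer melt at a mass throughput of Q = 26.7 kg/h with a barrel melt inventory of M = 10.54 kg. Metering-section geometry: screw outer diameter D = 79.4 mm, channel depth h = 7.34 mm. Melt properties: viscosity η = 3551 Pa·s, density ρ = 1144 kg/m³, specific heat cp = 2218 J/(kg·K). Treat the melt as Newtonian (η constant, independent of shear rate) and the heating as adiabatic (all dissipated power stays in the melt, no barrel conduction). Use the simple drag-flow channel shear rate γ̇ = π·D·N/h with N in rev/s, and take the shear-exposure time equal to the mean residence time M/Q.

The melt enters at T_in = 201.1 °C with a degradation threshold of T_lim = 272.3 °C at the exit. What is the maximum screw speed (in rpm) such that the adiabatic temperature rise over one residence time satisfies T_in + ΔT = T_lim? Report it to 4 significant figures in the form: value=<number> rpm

value=10.56 rpm

Throughput in SI: Q_s = 26.7 kg/h ÷ 3600 s/h = 0.00741667 kg/s
t_res = M / Q_s = 10.54 / 0.00741667 = 1421.12 s
Geometry in SI: D = 79.4 mm → 0.0794 m, h = 7.34 mm → 0.00734 m
Allowable rise: ΔT_a = T_lim − T_in = 272.3 − 201.1 = 71.2 K
Invert ΔT = ηγ̇²t_res/(ρcp) for γ̇: γ̇_max² = ΔT_a ρ cp / (η t_res) = 71.2·1144·2218 / (3551·1421.12) = 35.8002 s⁻²
γ̇_max = √35.8002 = 5.98332 s⁻¹
Solve γ̇ = πDN/h for N: N_max = γ̇_max·h/(π·D) = 5.98332 × 0.00734 / (π × 0.0794) = 0.176063 rev/s = 10.5638 rpm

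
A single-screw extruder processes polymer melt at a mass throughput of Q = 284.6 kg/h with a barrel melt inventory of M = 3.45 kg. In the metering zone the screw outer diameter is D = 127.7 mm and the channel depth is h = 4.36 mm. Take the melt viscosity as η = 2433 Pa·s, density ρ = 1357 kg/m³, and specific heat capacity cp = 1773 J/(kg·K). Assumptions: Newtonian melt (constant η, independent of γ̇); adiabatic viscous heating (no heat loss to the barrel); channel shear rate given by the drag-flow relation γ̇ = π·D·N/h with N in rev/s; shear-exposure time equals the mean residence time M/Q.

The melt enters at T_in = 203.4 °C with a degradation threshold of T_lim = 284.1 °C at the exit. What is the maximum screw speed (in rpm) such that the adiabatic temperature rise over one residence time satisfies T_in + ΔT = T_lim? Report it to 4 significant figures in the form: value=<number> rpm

Convert throughput: Q = 284.6 kg/h = 284.6/3600 = 0.0790556 kg/s
t_res = M / Q_s = 3.45 ÷ 0.0790556 = 43.6402 s
Geometry in SI: D = 127.7 mm → 0.1277 m, h = 4.36 mm → 0.00436 m
Allowable rise: ΔT_a = T_lim − T_in = 284.1 − 203.4 = 80.7 K
γ̇_max² = ΔT_a·ρ·cp / (η·t_res) = [80.7 × 1357 × 1773] / [2433 × 43.6402] = 1828.66 s⁻²
γ̇_max = sqrt(1828.66) = 42.7629 s⁻¹
N_max = γ̇_max·h / (π·D) = 42.7629 · 0.00436 / (π · 0.1277) = 0.464742 rev/s = 27.8845 rpm

value=27.88 rpm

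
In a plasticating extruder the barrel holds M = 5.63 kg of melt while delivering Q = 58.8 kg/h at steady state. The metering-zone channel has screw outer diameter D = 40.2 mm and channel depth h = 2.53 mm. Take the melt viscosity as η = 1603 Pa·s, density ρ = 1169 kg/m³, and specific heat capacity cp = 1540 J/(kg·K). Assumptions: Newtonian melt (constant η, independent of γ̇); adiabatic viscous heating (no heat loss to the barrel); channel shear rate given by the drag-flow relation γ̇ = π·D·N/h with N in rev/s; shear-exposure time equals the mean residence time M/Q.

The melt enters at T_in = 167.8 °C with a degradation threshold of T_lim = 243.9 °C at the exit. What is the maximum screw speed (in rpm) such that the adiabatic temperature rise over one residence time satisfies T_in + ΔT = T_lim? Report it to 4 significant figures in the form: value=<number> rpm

value=18.93 rpm

Convert throughput: Q = 58.8 kg/h = 58.8/3600 = 0.0163333 kg/s
t_res = M / Q_s = 5.63 ÷ 0.0163333 = 344.694 s
Convert to metres: D = 0.0402 m, h = 0.00253 m
ΔT_a = T_lim − T_in = 243.9 °C − 167.8 °C = 76.1 K
γ̇_max² = ΔT_a·ρ·cp / (η·t_res) = [76.1 × 1169 × 1540] / [1603 × 344.694] = 247.944 s⁻²
γ̇_max = √247.944 = 15.7462 s⁻¹
N_max = γ̇_max h / (πD) = 15.7462·0.00253/(π·0.0402) = 0.315443 rev/s → ×60 = 18.9266 rpm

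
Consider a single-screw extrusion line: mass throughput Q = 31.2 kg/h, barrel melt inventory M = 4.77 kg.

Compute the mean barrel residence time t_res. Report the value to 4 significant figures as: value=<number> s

Throughput in SI: Q_s = 31.2 kg/h ÷ 3600 s/h = 0.00866667 kg/s
t_res = M / Q_s = 4.77 ÷ 0.00866667 = 550.385 s

value=550.4 s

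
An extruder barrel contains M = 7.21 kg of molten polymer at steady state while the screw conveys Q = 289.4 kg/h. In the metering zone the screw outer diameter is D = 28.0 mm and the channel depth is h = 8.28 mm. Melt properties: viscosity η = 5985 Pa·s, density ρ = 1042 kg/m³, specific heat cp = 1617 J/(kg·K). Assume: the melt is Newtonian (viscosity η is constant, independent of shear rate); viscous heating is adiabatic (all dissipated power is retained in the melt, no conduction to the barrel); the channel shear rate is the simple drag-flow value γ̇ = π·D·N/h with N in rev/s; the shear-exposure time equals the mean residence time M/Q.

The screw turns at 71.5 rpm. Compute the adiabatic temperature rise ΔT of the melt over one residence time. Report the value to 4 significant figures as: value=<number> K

Q_s = Q / 3600 = 289.4 / 3600 = 0.0803889 kg/s
t_res = M / Q_s = 7.21 ÷ 0.0803889 = 89.689 s
Convert to SI: D = 0.028 m, h = 0.00828 m, N = 71.5/60 = 1.19167 rev/s
γ̇ = π D N / h = (π)(0.028)(1.19167) / 0.00828 = 12.66 s⁻¹
ΔT = η·γ̇²·t_res / (ρ·cp) = 5985 · (12.66)² · 89.689 / (1042 · 1617) = 51.0611 K

value=51.06 K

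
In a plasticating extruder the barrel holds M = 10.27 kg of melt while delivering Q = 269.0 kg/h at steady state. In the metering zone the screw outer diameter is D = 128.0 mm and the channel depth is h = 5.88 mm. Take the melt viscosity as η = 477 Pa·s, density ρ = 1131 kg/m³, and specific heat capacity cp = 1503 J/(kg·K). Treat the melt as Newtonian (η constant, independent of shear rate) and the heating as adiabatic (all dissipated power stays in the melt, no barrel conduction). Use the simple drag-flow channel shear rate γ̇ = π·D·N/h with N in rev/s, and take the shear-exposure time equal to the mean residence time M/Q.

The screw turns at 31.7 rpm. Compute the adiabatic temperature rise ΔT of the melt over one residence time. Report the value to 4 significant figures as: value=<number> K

value=50.35 K

Q_s = Q / 3600 = 269.0 / 3600 = 0.0747222 kg/s
t_res = M / Q_s = 10.27 ÷ 0.0747222 = 137.442 s
D = 128.0 mm = 0.128 m;  h = 5.88 mm = 0.00588 m;  N = 31.7 rpm / 60 = 0.528333 rev/s
Shear rate: γ̇ = πDN/h = π·0.128·0.528333/0.00588 = 36.1319 s⁻¹
ΔT = η·γ̇²·t_res/(ρ·cp) = [477 × 36.1319² × 137.442] / [1131 × 1503] = 50.3499 K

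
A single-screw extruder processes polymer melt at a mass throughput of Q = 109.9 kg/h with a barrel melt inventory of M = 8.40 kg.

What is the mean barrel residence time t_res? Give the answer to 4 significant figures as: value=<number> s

value=275.2 s

Q_s = Q / 3600 = 109.9 / 3600 = 0.0305278 kg/s
t_res = M / Q_s = 8.40 / 0.0305278 = 275.159 s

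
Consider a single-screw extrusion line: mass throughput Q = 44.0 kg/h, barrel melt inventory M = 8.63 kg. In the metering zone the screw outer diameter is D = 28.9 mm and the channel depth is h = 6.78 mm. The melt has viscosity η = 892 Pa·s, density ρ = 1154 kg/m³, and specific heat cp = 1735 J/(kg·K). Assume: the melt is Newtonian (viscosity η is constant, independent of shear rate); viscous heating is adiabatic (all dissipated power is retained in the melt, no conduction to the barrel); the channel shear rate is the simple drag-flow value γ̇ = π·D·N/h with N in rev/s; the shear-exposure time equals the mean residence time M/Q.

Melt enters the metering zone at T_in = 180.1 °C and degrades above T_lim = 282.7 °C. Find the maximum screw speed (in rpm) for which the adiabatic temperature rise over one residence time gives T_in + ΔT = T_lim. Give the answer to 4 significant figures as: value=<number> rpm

value=80.92 rpm

Throughput in SI: Q_s = 44.0 kg/h ÷ 3600 s/h = 0.0122222 kg/s
t_res = M / Q_s = 8.63 ÷ 0.0122222 = 706.091 s
Geometry in SI: D = 28.9 mm → 0.0289 m, h = 6.78 mm → 0.00678 m
Allowable rise: ΔT_a = T_lim − T_in = 282.7 − 180.1 = 102.6 K
γ̇_max² = ΔT_a·ρ·cp/(η·t_res) = 102.6·1154·1735/(892·706.091) = 326.157 s⁻²
Take the square root: γ̇_max = √(326.157) = 18.0598 s⁻¹
N_max = γ̇_max·h / (π·D) = 18.0598 · 0.00678 / (π · 0.0289) = 1.34864 rev/s = 80.9183 rpm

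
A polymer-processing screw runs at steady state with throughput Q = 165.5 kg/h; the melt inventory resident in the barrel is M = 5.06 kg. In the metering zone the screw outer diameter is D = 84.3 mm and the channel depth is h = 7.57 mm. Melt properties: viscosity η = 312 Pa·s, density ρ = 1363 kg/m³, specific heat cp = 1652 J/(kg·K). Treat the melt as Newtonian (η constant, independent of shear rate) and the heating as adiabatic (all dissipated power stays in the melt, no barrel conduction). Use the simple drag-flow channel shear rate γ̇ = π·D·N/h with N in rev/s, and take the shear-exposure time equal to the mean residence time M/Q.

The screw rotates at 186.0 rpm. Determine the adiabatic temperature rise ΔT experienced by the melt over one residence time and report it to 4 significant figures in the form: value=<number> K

value=179.4 K

Throughput in SI: Q_s = 165.5 kg/h ÷ 3600 s/h = 0.0459722 kg/s
t_res = M / Q_s = 5.06 ÷ 0.0459722 = 110.066 s
Geometry in metres: D = 84.3 mm → 0.0843 m, h = 7.57 mm → 0.00757 m; screw speed N = 186.0 rpm = 3.1 rev/s
γ̇ = π D N / h = (π)(0.0843)(3.1) / 0.00757 = 108.453 s⁻¹
ΔT = η·γ̇²·t_res/(ρ·cp) = [312 × 108.453² × 110.066] / [1363 × 1652] = 179.387 K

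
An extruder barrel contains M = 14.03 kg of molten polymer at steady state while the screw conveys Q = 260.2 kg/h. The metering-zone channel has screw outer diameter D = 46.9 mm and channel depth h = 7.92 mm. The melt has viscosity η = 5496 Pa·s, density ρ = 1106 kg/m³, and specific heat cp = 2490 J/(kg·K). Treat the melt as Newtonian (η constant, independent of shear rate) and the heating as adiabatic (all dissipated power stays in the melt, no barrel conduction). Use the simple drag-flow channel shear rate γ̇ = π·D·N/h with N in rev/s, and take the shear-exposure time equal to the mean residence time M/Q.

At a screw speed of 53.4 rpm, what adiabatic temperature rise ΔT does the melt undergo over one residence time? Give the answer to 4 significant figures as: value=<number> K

value=106.2 K

Throughput in SI: Q_s = 260.2 kg/h ÷ 3600 s/h = 0.0722778 kg/s
Mean residence time: t_res = M/Q_s = 14.03 kg / 0.0722778 kg/s = 194.112 s
Convert to SI: D = 0.0469 m, h = 0.00792 m, N = 53.4/60 = 0.89 rev/s
γ̇ = π D N / h = (π)(0.0469)(0.89) / 0.00792 = 16.5572 s⁻¹
ΔT = η·γ̇²·t_res / (ρ·cp) = 5496 · (16.5572)² · 194.112 / (1106 · 2490) = 106.199 K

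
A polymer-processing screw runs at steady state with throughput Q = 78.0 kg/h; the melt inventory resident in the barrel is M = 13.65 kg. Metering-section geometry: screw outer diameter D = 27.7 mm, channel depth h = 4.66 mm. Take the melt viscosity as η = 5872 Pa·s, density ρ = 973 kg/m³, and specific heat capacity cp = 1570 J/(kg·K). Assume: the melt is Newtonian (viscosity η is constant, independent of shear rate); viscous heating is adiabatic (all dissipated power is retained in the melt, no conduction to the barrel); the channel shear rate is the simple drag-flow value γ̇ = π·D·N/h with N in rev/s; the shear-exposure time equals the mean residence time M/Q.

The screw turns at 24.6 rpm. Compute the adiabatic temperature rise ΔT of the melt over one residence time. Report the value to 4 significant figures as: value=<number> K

Q_s = Q / 3600 = 78.0 / 3600 = 0.0216667 kg/s
Mean residence time: t_res = M/Q_s = 13.65 kg / 0.0216667 kg/s = 630 s
Convert to SI: D = 0.0277 m, h = 0.00466 m, N = 24.6/60 = 0.41 rev/s
Shear rate: γ̇ = πDN/h = π·0.0277·0.41/0.00466 = 7.65645 s⁻¹
Adiabatic rise: ΔT = η γ̇² t_res / (ρ cp) = 5872·(7.65645)²·630 / (973·1570) = 141.961 K

value=142.0 K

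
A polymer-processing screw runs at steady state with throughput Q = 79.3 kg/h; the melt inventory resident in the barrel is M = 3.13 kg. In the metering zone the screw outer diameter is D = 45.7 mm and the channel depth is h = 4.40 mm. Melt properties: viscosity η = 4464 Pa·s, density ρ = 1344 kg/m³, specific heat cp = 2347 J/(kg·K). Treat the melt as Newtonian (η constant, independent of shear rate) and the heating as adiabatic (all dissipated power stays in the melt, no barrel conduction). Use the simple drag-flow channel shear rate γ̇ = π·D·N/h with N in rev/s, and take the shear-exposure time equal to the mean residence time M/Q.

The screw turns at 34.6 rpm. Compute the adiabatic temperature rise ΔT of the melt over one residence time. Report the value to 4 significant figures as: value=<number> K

value=71.20 K

Q_s = Q / 3600 = 79.3 / 3600 = 0.0220278 kg/s
t_res = M / Q_s = 3.13 ÷ 0.0220278 = 142.093 s
Geometry in metres: D = 45.7 mm → 0.0457 m, h = 4.40 mm → 0.0044 m; screw speed N = 34.6 rpm = 0.576667 rev/s
γ̇ = π D N / h = (π)(0.0457)(0.576667) / 0.0044 = 18.8165 s⁻¹
ΔT = η·γ̇²·t_res/(ρ·cp) = [4464 × 18.8165² × 142.093] / [1344 × 2347] = 71.197 K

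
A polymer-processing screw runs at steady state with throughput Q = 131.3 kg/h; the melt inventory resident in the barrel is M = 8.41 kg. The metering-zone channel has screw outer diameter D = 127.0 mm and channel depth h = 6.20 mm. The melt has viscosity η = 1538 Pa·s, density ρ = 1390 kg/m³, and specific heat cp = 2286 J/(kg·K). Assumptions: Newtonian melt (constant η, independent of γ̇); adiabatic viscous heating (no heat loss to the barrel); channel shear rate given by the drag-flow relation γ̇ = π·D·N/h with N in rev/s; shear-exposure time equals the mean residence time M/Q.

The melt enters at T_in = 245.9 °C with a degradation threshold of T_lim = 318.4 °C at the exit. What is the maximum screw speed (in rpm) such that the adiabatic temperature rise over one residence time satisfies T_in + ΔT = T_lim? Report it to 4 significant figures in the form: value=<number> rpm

Convert throughput: Q = 131.3 kg/h = 131.3/3600 = 0.0364722 kg/s
t_res = M / Q_s = 8.41 / 0.0364722 = 230.586 s
D = 127.0 mm = 0.127 m;  h = 6.20 mm = 0.0062 m
ΔT_a = T_lim − T_in = 318.4 °C − 245.9 °C = 72.5 K
Invert ΔT = ηγ̇²t_res/(ρcp) for γ̇: γ̇_max² = ΔT_a ρ cp / (η t_res) = 72.5·1390·2286 / (1538·230.586) = 649.589 s⁻²
γ̇_max = √649.589 = 25.487 s⁻¹
Solve γ̇ = πDN/h for N: N_max = γ̇_max·h/(π·D) = 25.487 × 0.0062 / (π × 0.127) = 0.396057 rev/s = 23.7634 rpm

value=23.76 rpm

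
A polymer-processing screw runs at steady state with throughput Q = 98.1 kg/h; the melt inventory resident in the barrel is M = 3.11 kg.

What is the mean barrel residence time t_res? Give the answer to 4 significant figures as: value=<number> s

value=114.1 s

Convert throughput: Q = 98.1 kg/h = 98.1/3600 = 0.02725 kg/s
t_res = M / Q_s = 3.11 ÷ 0.02725 = 114.128 s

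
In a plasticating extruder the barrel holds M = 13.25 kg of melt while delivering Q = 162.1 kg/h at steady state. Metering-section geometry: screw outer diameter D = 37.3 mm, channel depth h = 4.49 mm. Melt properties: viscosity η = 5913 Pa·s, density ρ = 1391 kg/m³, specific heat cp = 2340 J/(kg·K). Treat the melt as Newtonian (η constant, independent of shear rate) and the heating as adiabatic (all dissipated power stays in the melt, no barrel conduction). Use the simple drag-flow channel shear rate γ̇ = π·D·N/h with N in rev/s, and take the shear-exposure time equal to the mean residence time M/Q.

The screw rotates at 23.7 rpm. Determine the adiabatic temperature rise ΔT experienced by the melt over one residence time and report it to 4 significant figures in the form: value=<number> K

Convert throughput: Q = 162.1 kg/h = 162.1/3600 = 0.0450278 kg/s
t_res = M / Q_s = 13.25 ÷ 0.0450278 = 294.263 s
Geometry in metres: D = 37.3 mm → 0.0373 m, h = 4.49 mm → 0.00449 m; screw speed N = 23.7 rpm = 0.395 rev/s
γ̇ = π·D·N / h = π · 0.0373 · 0.395 / 0.00449 = 10.3088 s⁻¹
ΔT = η·γ̇²·t_res/(ρ·cp) = [5913 × 10.3088² × 294.263] / [1391 × 2340] = 56.8093 K

value=56.81 K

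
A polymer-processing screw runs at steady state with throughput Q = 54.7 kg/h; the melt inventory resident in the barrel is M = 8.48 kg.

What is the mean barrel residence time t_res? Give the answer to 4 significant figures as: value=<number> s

Throughput in SI: Q_s = 54.7 kg/h ÷ 3600 s/h = 0.0151944 kg/s
t_res = M / Q_s = 8.48 / 0.0151944 = 558.099 s

value=558.1 s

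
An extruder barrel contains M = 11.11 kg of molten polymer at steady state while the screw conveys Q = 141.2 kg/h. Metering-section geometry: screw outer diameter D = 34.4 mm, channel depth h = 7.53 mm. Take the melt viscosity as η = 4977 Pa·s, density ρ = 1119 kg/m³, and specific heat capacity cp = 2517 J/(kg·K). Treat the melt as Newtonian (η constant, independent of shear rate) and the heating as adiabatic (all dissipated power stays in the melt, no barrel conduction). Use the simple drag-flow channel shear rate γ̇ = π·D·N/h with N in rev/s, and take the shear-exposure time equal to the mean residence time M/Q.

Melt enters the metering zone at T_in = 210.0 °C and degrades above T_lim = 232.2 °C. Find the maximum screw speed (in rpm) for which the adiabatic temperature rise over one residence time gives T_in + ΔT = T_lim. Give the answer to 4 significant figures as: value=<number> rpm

Q_s = Q / 3600 = 141.2 / 3600 = 0.0392222 kg/s
t_res = M / Q_s = 11.11 ÷ 0.0392222 = 283.258 s
D = 34.4 mm = 0.0344 m;  h = 7.53 mm = 0.00753 m
Allowable rise: ΔT_a = T_lim − T_in = 232.2 − 210.0 = 22.2 K
Invert ΔT = ηγ̇²t_res/(ρcp) for γ̇: γ̇_max² = ΔT_a ρ cp / (η t_res) = 22.2·1119·2517 / (4977·283.258) = 44.3524 s⁻²
Take the square root: γ̇_max = √(44.3524) = 6.65976 s⁻¹
N_max = γ̇_max·h / (π·D) = 6.65976 · 0.00753 / (π · 0.0344) = 0.464029 rev/s = 27.8417 rpm

value=27.84 rpm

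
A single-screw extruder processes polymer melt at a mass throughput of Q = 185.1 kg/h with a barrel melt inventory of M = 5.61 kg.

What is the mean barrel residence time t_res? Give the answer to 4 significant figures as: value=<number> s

Throughput in SI: Q_s = 185.1 kg/h ÷ 3600 s/h = 0.0514167 kg/s
Mean residence time: t_res = M/Q_s = 5.61 kg / 0.0514167 kg/s = 109.109 s

value=109.1 s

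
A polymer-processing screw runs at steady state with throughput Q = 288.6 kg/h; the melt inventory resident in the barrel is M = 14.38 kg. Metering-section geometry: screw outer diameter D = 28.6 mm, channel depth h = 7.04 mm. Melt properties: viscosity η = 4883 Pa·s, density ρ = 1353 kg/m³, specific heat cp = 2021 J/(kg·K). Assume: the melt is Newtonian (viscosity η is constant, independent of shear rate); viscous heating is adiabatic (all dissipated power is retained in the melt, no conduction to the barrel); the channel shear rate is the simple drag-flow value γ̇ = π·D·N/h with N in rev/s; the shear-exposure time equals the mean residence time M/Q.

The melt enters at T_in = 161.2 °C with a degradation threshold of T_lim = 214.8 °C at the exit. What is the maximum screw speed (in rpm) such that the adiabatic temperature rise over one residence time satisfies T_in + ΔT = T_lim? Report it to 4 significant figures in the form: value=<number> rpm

Convert throughput: Q = 288.6 kg/h = 288.6/3600 = 0.0801667 kg/s
t_res = M / Q_s = 14.38 ÷ 0.0801667 = 179.376 s
Geometry in SI: D = 28.6 mm → 0.0286 m, h = 7.04 mm → 0.00704 m
ΔT_a = T_lim − T_in = 214.8 − 161.2 = 53.6 K
Invert ΔT = ηγ̇²t_res/(ρcp) for γ̇: γ̇_max² = ΔT_a ρ cp / (η t_res) = 53.6·1353·2021 / (4883·179.376) = 167.331 s⁻²
γ̇_max = sqrt(167.331) = 12.9357 s⁻¹
Solve γ̇ = πDN/h for N: N_max = γ̇_max·h/(π·D) = 12.9357 × 0.00704 / (π × 0.0286) = 1.01355 rev/s = 60.813 rpm

value=60.81 rpm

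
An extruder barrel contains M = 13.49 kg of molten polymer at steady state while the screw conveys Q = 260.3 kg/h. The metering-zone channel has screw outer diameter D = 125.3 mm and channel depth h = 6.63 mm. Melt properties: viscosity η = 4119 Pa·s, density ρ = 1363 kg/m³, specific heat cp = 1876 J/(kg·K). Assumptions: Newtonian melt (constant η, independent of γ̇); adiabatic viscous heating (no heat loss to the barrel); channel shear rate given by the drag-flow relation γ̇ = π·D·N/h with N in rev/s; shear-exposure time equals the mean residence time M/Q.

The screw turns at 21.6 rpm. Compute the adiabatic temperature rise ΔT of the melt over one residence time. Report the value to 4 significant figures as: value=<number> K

value=137.3 K

Throughput in SI: Q_s = 260.3 kg/h ÷ 3600 s/h = 0.0723056 kg/s
t_res = M / Q_s = 13.49 ÷ 0.0723056 = 186.569 s
Geometry in metres: D = 125.3 mm → 0.1253 m, h = 6.63 mm → 0.00663 m; screw speed N = 21.6 rpm = 0.36 rev/s
γ̇ = π D N / h = (π)(0.1253)(0.36) / 0.00663 = 21.3742 s⁻¹
Adiabatic rise: ΔT = η γ̇² t_res / (ρ cp) = 4119·(21.3742)²·186.569 / (1363·1876) = 137.304 K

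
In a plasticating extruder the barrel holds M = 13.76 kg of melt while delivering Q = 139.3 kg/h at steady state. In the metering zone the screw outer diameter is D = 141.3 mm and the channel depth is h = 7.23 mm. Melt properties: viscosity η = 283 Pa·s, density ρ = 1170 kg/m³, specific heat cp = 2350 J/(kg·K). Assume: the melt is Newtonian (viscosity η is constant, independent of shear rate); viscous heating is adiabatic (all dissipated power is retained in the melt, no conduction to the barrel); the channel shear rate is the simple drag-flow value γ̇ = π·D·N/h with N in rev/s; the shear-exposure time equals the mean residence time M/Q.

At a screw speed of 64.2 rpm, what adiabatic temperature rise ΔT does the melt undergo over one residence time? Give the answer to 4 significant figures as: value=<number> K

Q_s = Q / 3600 = 139.3 / 3600 = 0.0386944 kg/s
Mean residence time: t_res = M/Q_s = 13.76 kg / 0.0386944 kg/s = 355.607 s
Geometry in metres: D = 141.3 mm → 0.1413 m, h = 7.23 mm → 0.00723 m; screw speed N = 64.2 rpm = 1.07 rev/s
γ̇ = π·D·N / h = π · 0.1413 · 1.07 / 0.00723 = 65.6958 s⁻¹
Adiabatic rise: ΔT = η γ̇² t_res / (ρ cp) = 283·(65.6958)²·355.607 / (1170·2350) = 157.971 K

value=158.0 K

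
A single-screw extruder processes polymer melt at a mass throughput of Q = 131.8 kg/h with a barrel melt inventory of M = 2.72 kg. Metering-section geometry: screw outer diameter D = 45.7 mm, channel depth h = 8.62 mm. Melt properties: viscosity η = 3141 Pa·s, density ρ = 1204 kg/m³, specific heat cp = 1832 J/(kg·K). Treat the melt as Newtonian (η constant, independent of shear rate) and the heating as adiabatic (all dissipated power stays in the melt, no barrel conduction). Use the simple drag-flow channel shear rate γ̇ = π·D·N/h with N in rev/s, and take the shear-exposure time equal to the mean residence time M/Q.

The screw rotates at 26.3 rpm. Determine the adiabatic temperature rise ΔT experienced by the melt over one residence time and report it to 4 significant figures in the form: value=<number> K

Throughput in SI: Q_s = 131.8 kg/h ÷ 3600 s/h = 0.0366111 kg/s
Mean residence time: t_res = M/Q_s = 2.72 kg / 0.0366111 kg/s = 74.2944 s
Convert to SI: D = 0.0457 m, h = 0.00862 m, N = 26.3/60 = 0.438333 rev/s
γ̇ = π·D·N / h = π · 0.0457 · 0.438333 / 0.00862 = 7.30068 s⁻¹
Adiabatic rise: ΔT = η γ̇² t_res / (ρ cp) = 3141·(7.30068)²·74.2944 / (1204·1832) = 5.63895 K

value=5.639 K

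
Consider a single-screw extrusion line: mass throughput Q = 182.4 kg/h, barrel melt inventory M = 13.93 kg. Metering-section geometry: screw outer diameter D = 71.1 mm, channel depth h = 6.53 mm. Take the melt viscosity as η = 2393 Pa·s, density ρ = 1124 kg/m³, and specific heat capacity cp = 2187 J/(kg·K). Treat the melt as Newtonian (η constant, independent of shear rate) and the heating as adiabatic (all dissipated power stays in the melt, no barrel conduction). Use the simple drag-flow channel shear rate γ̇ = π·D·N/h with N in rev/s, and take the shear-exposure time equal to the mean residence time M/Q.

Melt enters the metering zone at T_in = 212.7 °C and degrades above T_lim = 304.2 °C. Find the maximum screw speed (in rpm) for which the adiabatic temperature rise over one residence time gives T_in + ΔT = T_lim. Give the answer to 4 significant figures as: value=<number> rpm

Throughput in SI: Q_s = 182.4 kg/h ÷ 3600 s/h = 0.0506667 kg/s
t_res = M / Q_s = 13.93 ÷ 0.0506667 = 274.934 s
Convert to metres: D = 0.0711 m, h = 0.00653 m
ΔT_a = T_lim − T_in = 304.2 − 212.7 = 91.5 K
Invert ΔT = ηγ̇²t_res/(ρcp) for γ̇: γ̇_max² = ΔT_a ρ cp / (η t_res) = 91.5·1124·2187 / (2393·274.934) = 341.873 s⁻²
Take the square root: γ̇_max = √(341.873) = 18.4898 s⁻¹
N_max = γ̇_max h / (πD) = 18.4898·0.00653/(π·0.0711) = 0.540538 rev/s → ×60 = 32.4323 rpm

value=32.43 rpm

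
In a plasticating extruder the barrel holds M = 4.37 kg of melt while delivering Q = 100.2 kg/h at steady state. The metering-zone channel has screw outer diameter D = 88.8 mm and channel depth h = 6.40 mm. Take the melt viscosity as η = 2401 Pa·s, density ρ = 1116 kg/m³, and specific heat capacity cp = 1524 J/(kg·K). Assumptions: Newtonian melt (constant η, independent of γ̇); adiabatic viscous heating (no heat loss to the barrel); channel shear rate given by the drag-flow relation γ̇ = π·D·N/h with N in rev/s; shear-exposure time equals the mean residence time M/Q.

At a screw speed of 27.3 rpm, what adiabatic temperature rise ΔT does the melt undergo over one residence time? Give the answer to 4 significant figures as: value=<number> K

value=87.19 K

Q_s = Q / 3600 = 100.2 / 3600 = 0.0278333 kg/s
t_res = M / Q_s = 4.37 ÷ 0.0278333 = 157.006 s
Convert to SI: D = 0.0888 m, h = 0.0064 m, N = 27.3/60 = 0.455 rev/s
γ̇ = π·D·N / h = π · 0.0888 · 0.455 / 0.0064 = 19.8333 s⁻¹
Adiabatic rise: ΔT = η γ̇² t_res / (ρ cp) = 2401·(19.8333)²·157.006 / (1116·1524) = 87.1862 K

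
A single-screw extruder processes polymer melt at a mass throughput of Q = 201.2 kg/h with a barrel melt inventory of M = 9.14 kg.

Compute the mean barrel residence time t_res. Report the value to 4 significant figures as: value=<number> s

value=163.5 s

Q_s = Q / 3600 = 201.2 / 3600 = 0.0558889 kg/s
t_res = M / Q_s = 9.14 / 0.0558889 = 163.539 s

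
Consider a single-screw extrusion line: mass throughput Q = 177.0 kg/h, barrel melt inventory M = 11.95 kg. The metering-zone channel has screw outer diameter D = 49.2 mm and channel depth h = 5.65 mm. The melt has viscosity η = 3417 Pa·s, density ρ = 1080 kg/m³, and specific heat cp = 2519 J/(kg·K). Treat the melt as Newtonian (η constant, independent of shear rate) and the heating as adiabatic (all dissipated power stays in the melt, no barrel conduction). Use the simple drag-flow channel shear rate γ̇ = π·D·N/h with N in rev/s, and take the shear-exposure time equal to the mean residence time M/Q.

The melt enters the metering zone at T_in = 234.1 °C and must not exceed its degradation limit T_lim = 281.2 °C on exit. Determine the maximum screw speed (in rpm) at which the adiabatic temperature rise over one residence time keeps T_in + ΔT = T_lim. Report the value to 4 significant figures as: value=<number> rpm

value=27.24 rpm

Q_s = Q / 3600 = 177.0 / 3600 = 0.0491667 kg/s
t_res = M / Q_s = 11.95 / 0.0491667 = 243.051 s
Convert to metres: D = 0.0492 m, h = 0.00565 m
ΔT_a = T_lim − T_in = 281.2 °C − 234.1 °C = 47.1 K
Invert ΔT = ηγ̇²t_res/(ρcp) for γ̇: γ̇_max² = ΔT_a ρ cp / (η t_res) = 47.1·1080·2519 / (3417·243.051) = 154.287 s⁻²
γ̇_max = √154.287 = 12.4213 s⁻¹
Solve γ̇ = πDN/h for N: N_max = γ̇_max·h/(π·D) = 12.4213 × 0.00565 / (π × 0.0492) = 0.454045 rev/s = 27.2427 rpm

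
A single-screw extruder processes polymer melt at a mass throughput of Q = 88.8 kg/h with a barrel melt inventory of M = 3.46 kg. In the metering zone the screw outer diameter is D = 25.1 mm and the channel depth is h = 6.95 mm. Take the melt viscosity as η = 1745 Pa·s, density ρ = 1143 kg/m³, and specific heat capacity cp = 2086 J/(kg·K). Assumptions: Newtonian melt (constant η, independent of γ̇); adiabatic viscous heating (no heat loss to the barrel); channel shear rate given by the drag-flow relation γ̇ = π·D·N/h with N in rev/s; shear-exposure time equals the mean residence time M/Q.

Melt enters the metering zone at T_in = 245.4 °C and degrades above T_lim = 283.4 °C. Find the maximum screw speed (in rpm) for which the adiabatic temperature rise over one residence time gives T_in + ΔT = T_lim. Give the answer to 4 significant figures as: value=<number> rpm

Convert throughput: Q = 88.8 kg/h = 88.8/3600 = 0.0246667 kg/s
t_res = M / Q_s = 3.46 / 0.0246667 = 140.27 s
Convert to metres: D = 0.0251 m, h = 0.00695 m
Allowable rise: ΔT_a = T_lim − T_in = 283.4 − 245.4 = 38 K
Invert ΔT = ηγ̇²t_res/(ρcp) for γ̇: γ̇_max² = ΔT_a ρ cp / (η t_res) = 38·1143·2086 / (1745·140.27) = 370.155 s⁻²
γ̇_max = sqrt(370.155) = 19.2394 s⁻¹
N_max = γ̇_max h / (πD) = 19.2394·0.00695/(π·0.0251) = 1.69571 rev/s → ×60 = 101.743 rpm

value=101.7 rpm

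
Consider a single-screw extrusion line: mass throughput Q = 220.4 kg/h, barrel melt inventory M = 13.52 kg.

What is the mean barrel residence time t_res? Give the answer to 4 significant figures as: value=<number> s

Throughput in SI: Q_s = 220.4 kg/h ÷ 3600 s/h = 0.0612222 kg/s
t_res = M / Q_s = 13.52 / 0.0612222 = 220.835 s

value=220.8 s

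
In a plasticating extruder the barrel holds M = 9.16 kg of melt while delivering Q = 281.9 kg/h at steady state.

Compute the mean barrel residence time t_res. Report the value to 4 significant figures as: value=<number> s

Convert throughput: Q = 281.9 kg/h = 281.9/3600 = 0.0783056 kg/s
t_res = M / Q_s = 9.16 ÷ 0.0783056 = 116.978 s

value=117.0 s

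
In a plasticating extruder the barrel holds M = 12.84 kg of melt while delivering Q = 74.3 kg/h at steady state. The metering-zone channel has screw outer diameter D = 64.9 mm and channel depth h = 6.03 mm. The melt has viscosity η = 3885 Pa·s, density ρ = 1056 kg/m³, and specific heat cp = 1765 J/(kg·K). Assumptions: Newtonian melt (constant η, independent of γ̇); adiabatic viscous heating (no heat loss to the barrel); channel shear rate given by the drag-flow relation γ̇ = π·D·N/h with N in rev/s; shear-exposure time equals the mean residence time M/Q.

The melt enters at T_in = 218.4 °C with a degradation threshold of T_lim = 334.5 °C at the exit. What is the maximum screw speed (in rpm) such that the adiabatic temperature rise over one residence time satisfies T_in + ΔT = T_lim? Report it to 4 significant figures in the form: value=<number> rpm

value=16.79 rpm

Q_s = Q / 3600 = 74.3 / 3600 = 0.0206389 kg/s
Mean residence time: t_res = M/Q_s = 12.84 kg / 0.0206389 kg/s = 622.127 s
Geometry in SI: D = 64.9 mm → 0.0649 m, h = 6.03 mm → 0.00603 m
Allowable rise: ΔT_a = T_lim − T_in = 334.5 − 218.4 = 116.1 K
Invert ΔT = ηγ̇²t_res/(ρcp) for γ̇: γ̇_max² = ΔT_a ρ cp / (η t_res) = 116.1·1056·1765 / (3885·622.127) = 89.5305 s⁻²
γ̇_max = sqrt(89.5305) = 9.46206 s⁻¹
N_max = γ̇_max h / (πD) = 9.46206·0.00603/(π·0.0649) = 0.279839 rev/s → ×60 = 16.7903 rpm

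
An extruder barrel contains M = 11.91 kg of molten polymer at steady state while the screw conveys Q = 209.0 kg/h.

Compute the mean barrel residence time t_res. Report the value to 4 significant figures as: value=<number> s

value=205.1 s

Q_s = Q / 3600 = 209.0 / 3600 = 0.0580556 kg/s
t_res = M / Q_s = 11.91 ÷ 0.0580556 = 205.148 s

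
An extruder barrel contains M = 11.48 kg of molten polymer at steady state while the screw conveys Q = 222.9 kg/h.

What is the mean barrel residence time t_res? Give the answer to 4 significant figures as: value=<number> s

Convert throughput: Q = 222.9 kg/h = 222.9/3600 = 0.0619167 kg/s
t_res = M / Q_s = 11.48 / 0.0619167 = 185.41 s

value=185.4 s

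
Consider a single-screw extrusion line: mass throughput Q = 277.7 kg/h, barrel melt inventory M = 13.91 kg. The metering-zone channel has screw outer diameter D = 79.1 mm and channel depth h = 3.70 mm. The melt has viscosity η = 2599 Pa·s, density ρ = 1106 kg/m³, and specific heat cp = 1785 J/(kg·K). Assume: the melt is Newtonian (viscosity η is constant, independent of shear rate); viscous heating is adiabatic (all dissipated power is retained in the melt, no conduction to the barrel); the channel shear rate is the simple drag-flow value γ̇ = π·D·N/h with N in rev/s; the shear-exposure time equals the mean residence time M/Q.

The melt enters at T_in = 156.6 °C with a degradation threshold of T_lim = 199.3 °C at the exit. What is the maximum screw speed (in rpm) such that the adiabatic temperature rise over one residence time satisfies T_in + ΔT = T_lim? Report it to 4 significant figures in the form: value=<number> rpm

value=11.98 rpm

Q_s = Q / 3600 = 277.7 / 3600 = 0.0771389 kg/s
Mean residence time: t_res = M/Q_s = 13.91 kg / 0.0771389 kg/s = 180.324 s
D = 79.1 mm = 0.0791 m;  h = 3.70 mm = 0.0037 m
Allowable rise: ΔT_a = T_lim − T_in = 199.3 − 156.6 = 42.7 K
γ̇_max² = ΔT_a·ρ·cp/(η·t_res) = 42.7·1106·1785/(2599·180.324) = 179.871 s⁻²
γ̇_max = sqrt(179.871) = 13.4116 s⁻¹
Solve γ̇ = πDN/h for N: N_max = γ̇_max·h/(π·D) = 13.4116 × 0.0037 / (π × 0.0791) = 0.19969 rev/s = 11.9814 rpm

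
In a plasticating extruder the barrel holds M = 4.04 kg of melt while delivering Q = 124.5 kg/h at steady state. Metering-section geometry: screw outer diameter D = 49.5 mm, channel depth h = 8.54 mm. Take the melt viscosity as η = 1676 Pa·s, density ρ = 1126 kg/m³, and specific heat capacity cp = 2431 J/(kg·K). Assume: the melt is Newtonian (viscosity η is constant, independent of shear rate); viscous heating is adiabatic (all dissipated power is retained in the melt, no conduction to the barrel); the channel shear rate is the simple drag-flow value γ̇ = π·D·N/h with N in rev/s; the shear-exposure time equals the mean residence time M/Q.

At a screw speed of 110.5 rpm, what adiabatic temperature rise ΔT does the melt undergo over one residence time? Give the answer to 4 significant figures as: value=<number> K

Q_s = Q / 3600 = 124.5 / 3600 = 0.0345833 kg/s
t_res = M / Q_s = 4.04 / 0.0345833 = 116.819 s
Convert to SI: D = 0.0495 m, h = 0.00854 m, N = 110.5/60 = 1.84167 rev/s
γ̇ = π·D·N / h = π · 0.0495 · 1.84167 / 0.00854 = 33.5358 s⁻¹
Adiabatic rise: ΔT = η γ̇² t_res / (ρ cp) = 1676·(33.5358)²·116.819 / (1126·2431) = 80.4418 K

value=80.44 K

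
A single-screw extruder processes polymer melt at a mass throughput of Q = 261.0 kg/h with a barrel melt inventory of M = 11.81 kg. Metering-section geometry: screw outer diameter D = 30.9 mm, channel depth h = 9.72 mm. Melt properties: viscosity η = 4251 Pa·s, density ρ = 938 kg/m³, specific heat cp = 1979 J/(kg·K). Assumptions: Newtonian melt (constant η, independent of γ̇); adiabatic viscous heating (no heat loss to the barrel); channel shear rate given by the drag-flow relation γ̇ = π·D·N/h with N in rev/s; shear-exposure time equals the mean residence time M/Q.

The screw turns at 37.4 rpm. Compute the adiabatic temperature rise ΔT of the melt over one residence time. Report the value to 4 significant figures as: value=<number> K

Convert throughput: Q = 261.0 kg/h = 261.0/3600 = 0.0725 kg/s
t_res = M / Q_s = 11.81 / 0.0725 = 162.897 s
Convert to SI: D = 0.0309 m, h = 0.00972 m, N = 37.4/60 = 0.623333 rev/s
γ̇ = π D N / h = (π)(0.0309)(0.623333) / 0.00972 = 6.22533 s⁻¹
Adiabatic rise: ΔT = η γ̇² t_res / (ρ cp) = 4251·(6.22533)²·162.897 / (938·1979) = 14.457 K

value=14.46 K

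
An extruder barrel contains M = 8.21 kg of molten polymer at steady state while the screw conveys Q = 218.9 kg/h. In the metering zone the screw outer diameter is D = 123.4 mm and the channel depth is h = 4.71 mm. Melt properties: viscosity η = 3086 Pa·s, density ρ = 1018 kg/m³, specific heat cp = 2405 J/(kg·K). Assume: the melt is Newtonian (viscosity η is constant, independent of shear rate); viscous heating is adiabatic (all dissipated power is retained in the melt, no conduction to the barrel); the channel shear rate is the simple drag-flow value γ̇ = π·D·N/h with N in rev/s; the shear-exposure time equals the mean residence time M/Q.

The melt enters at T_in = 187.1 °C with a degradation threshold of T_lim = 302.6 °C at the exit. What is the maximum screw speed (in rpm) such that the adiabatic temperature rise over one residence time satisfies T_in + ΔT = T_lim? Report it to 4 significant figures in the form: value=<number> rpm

Q_s = Q / 3600 = 218.9 / 3600 = 0.0608056 kg/s
Mean residence time: t_res = M/Q_s = 8.21 kg / 0.0608056 kg/s = 135.021 s
Geometry in SI: D = 123.4 mm → 0.1234 m, h = 4.71 mm → 0.00471 m
ΔT_a = T_lim − T_in = 302.6 °C − 187.1 °C = 115.5 K
Invert ΔT = ηγ̇²t_res/(ρcp) for γ̇: γ̇_max² = ΔT_a ρ cp / (η t_res) = 115.5·1018·2405 / (3086·135.021) = 678.655 s⁻²
γ̇_max = √678.655 = 26.051 s⁻¹
N_max = γ̇_max h / (πD) = 26.051·0.00471/(π·0.1234) = 0.316505 rev/s → ×60 = 18.9903 rpm

value=18.99 rpm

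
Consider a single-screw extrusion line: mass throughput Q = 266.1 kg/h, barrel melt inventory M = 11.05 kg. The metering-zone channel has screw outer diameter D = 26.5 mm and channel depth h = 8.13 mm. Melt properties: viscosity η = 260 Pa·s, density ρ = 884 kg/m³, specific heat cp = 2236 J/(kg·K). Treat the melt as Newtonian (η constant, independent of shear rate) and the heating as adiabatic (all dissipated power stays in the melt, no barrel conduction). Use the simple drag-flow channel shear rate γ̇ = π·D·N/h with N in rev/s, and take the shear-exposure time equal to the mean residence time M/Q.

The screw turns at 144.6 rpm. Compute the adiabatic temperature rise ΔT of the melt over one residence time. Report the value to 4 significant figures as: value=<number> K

Throughput in SI: Q_s = 266.1 kg/h ÷ 3600 s/h = 0.0739167 kg/s
t_res = M / Q_s = 11.05 ÷ 0.0739167 = 149.493 s
D = 26.5 mm = 0.0265 m;  h = 8.13 mm = 0.00813 m;  N = 144.6 rpm / 60 = 2.41 rev/s
γ̇ = π D N / h = (π)(0.0265)(2.41) / 0.00813 = 24.6787 s⁻¹
ΔT = η·γ̇²·t_res / (ρ·cp) = 260 · (24.6787)² · 149.493 / (884 · 2236) = 11.9761 K

value=11.98 K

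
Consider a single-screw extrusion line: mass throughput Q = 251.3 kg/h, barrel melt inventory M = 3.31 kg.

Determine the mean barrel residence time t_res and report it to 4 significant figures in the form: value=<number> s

Convert throughput: Q = 251.3 kg/h = 251.3/3600 = 0.0698056 kg/s
Mean residence time: t_res = M/Q_s = 3.31 kg / 0.0698056 kg/s = 47.4174 s

value=47.42 s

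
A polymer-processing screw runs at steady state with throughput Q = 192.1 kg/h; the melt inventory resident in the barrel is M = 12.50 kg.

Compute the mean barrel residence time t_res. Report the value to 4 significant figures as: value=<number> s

Throughput in SI: Q_s = 192.1 kg/h ÷ 3600 s/h = 0.0533611 kg/s
Mean residence time: t_res = M/Q_s = 12.50 kg / 0.0533611 kg/s = 234.253 s

value=234.3 s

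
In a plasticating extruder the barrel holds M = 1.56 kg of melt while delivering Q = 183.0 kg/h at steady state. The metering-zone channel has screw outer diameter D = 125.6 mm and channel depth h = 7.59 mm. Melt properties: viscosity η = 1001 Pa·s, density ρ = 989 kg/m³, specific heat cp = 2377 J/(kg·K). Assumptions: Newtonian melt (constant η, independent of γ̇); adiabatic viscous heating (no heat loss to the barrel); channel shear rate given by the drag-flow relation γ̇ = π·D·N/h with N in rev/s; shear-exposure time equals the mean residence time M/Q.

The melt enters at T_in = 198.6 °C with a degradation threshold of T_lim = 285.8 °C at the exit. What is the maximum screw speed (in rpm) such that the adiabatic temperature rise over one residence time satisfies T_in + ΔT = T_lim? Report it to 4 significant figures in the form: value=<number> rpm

Q_s = Q / 3600 = 183.0 / 3600 = 0.0508333 kg/s
t_res = M / Q_s = 1.56 / 0.0508333 = 30.6885 s
Convert to metres: D = 0.1256 m, h = 0.00759 m
ΔT_a = T_lim − T_in = 285.8 − 198.6 = 87.2 K
Invert ΔT = ηγ̇²t_res/(ρcp) for γ̇: γ̇_max² = ΔT_a ρ cp / (η t_res) = 87.2·989·2377 / (1001·30.6885) = 6673.17 s⁻²
γ̇_max = sqrt(6673.17) = 81.6894 s⁻¹
Solve γ̇ = πDN/h for N: N_max = γ̇_max·h/(π·D) = 81.6894 × 0.00759 / (π × 0.1256) = 1.57133 rev/s = 94.28 rpm

value=94.28 rpm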